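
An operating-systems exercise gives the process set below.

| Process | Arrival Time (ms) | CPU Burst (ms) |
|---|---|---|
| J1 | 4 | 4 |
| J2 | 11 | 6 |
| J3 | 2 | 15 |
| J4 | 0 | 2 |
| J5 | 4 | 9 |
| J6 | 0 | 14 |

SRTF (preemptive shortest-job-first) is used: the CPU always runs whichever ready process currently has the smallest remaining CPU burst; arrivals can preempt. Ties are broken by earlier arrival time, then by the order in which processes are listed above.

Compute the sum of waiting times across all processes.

64

Timeline: | J4 0-2 | J6 2-4 | J1 4-8 | J5 8-17 | J2 17-23 | J6 23-35 | J3 35-50 |
Completion: J1=8  J2=23  J3=50  J4=2  J5=17  J6=35
Turnaround (C−A): J1=4  J2=12  J3=48  J4=2  J5=13  J6=35
Waiting = turnaround − burst: J1=0, J2=6, J3=33, J4=0, J5=4, J6=21
Total waiting = 0 + 6 + 33 + 0 + 4 + 21 = 64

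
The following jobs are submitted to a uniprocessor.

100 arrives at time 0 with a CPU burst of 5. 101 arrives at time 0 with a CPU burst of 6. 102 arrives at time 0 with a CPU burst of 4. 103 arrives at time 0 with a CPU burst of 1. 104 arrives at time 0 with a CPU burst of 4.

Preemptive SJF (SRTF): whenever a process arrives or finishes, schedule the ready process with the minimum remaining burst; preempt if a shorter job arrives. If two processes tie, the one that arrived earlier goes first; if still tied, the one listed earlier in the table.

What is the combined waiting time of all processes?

Timeline: | 103 0-1 | 102 1-5 | 104 5-9 | 100 9-14 | 101 14-20 |
Completion: 100=14  101=20  102=5  103=1  104=9
Turnaround (C−A): 100=14  101=20  102=5  103=1  104=9
Waiting = turnaround − burst: 100=9, 101=14, 102=1, 103=0, 104=5
Total waiting = 9 + 14 + 1 + 0 + 5 = 29

29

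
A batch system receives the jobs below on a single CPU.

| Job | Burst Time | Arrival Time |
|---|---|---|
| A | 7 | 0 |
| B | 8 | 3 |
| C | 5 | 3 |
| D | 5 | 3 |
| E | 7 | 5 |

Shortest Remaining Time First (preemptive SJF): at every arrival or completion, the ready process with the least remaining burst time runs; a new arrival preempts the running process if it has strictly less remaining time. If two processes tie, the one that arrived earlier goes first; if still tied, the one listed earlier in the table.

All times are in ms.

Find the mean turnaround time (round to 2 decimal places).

15.60

Timeline: | A 0-7 | C 7-12 | D 12-17 | E 17-24 | B 24-32 |
Completion: A=7  B=32  C=12  D=17  E=24
Turnaround times: A=7, B=29, C=9, D=14, E=19
Average turnaround = (7+29+9+14+19) / 5 = 78/5 = 15.60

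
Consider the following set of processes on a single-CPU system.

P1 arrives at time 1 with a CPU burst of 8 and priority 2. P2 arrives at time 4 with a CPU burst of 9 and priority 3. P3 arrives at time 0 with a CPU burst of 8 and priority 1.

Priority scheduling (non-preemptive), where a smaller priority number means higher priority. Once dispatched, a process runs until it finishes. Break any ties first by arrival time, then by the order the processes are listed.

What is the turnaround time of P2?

21

Gantt: | P3 0-8 | P1 8-16 | P2 16-25 |
Completion: P1=16  P2=25  P3=8
Turnaround(P2) = completion − arrival = 25 − 4 = 21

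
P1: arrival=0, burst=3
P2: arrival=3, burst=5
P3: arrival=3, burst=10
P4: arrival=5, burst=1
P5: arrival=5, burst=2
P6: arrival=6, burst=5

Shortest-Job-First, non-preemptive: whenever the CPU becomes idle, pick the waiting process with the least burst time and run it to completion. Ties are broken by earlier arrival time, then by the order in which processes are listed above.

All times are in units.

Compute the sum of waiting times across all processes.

Schedule: | P1 0-3 | P2 3-8 | P4 8-9 | P5 9-11 | P6 11-16 | P3 16-26 |
Completion: P1=3  P2=8  P3=26  P4=9  P5=11  P6=16
Waiting = turnaround − burst: P1=0, P2=0, P3=13, P4=3, P5=4, P6=5
Total waiting = 0 + 0 + 13 + 3 + 4 + 5 = 25

25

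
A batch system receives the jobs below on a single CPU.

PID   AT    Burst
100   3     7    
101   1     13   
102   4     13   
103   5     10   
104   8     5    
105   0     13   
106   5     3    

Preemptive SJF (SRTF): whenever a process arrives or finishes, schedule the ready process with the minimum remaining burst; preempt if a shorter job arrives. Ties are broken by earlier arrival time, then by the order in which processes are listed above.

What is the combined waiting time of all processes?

Schedule: | 105 0-3 | 100 3-5 | 106 5-8 | 100 8-13 | 104 13-18 | 105 18-28 | 103 28-38 | 101 38-51 | 102 51-64 |
Completion: 100=13  101=51  102=64  103=38  104=18  105=28  106=8
Turnaround (C−A): 100=10  101=50  102=60  103=33  104=10  105=28  106=3
Waiting = turnaround − burst: 100=3, 101=37, 102=47, 103=23, 104=5, 105=15, 106=0
Total waiting = 3 + 37 + 47 + 23 + 5 + 15 + 0 = 130

130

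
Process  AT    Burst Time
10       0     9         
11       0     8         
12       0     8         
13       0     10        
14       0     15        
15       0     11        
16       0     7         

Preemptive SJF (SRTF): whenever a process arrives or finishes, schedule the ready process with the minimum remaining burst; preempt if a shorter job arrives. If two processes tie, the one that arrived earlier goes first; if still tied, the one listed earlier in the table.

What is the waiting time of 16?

Timeline: | 16 0-7 | 11 7-15 | 12 15-23 | 10 23-32 | 13 32-42 | 15 42-53 | 14 53-68 |
Completion: 10=32  11=15  12=23  13=42  14=68  15=53  16=7
Turnaround (C−A): 10=32  11=15  12=23  13=42  14=68  15=53  16=7
Waiting(16) = turnaround − burst = 7 − 7 = 0

0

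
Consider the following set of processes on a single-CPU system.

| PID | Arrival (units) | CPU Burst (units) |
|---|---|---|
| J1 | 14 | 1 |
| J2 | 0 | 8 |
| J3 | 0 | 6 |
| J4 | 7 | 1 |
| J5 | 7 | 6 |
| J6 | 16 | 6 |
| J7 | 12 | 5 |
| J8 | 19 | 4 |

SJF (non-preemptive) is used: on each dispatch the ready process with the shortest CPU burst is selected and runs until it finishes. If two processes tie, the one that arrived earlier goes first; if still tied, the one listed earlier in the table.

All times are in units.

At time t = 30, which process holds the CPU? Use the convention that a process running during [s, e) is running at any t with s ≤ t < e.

Timeline: | J3 0-6 | J2 6-14 | J4 14-15 | J1 15-16 | J7 16-21 | J8 21-25 | J5 25-31 | J6 31-37 |
Completion: J1=16  J2=14  J3=6  J4=15  J5=31  J6=37  J7=21  J8=25
Turnaround (C−A): J1=2  J2=14  J3=6  J4=8  J5=24  J6=21  J7=9  J8=6

J5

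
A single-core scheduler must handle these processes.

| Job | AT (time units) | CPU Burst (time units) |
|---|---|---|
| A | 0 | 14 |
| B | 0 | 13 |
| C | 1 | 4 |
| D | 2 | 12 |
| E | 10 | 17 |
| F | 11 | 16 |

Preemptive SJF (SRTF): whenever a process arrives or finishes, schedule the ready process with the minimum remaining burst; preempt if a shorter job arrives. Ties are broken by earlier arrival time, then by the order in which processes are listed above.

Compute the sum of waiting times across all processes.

129

Schedule: | B 0-1 | C 1-5 | B 5-17 | D 17-29 | A 29-43 | F 43-59 | E 59-76 |
Completion: A=43  B=17  C=5  D=29  E=76  F=59
Waiting = turnaround − burst: A=29, B=4, C=0, D=15, E=49, F=32
Total waiting = 29 + 4 + 0 + 15 + 49 + 32 = 129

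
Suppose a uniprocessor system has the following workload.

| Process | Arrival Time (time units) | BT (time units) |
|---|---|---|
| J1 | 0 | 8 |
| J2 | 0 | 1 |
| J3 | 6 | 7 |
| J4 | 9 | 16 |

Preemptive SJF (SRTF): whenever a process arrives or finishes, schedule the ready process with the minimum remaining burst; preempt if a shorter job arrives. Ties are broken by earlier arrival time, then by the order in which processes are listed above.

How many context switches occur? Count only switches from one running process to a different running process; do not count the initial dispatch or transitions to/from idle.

Gantt: | J2 0-1 | J1 1-9 | J3 9-16 | J4 16-32 |
Completion: J1=9  J2=1  J3=16  J4=32

3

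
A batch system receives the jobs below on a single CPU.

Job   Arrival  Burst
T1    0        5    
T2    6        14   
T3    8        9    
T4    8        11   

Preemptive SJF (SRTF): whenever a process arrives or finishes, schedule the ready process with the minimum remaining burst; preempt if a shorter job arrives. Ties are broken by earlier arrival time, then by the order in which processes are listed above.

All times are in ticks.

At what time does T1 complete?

5

Gantt: | T1 0-5 | idle 5-6 | T2 6-8 | T3 8-17 | T4 17-28 | T2 28-40 |
Completion: T1=5  T2=40  T3=17  T4=28
Turnaround (C−A): T1=5  T2=34  T3=9  T4=20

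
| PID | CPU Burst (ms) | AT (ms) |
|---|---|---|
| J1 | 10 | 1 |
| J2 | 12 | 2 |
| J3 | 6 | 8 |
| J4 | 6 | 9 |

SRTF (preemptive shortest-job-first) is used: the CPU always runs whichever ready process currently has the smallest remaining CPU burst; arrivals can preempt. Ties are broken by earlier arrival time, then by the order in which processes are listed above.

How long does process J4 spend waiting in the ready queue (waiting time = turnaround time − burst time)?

8

Gantt: | idle 0-1 | J1 1-11 | J3 11-17 | J4 17-23 | J2 23-35 |
Completion: J1=11  J2=35  J3=17  J4=23
Waiting(J4) = turnaround − burst = 14 − 6 = 8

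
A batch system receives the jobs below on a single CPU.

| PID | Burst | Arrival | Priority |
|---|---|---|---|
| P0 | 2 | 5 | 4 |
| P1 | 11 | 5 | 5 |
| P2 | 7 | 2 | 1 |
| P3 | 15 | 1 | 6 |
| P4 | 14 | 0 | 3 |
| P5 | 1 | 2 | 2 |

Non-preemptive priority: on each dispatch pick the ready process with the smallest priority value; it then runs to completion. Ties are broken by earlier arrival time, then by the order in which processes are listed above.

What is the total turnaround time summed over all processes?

Schedule: | P4 0-14 | P2 14-21 | P5 21-22 | P0 22-24 | P1 24-35 | P3 35-50 |
Completion: P0=24  P1=35  P2=21  P3=50  P4=14  P5=22
Turnaround (C−A): P0=19  P1=30  P2=19  P3=49  P4=14  P5=20
Turnaround = completion − arrival: P0=19, P1=30, P2=19, P3=49, P4=14, P5=20
Total turnaround = 19 + 30 + 19 + 49 + 14 + 20 = 151

151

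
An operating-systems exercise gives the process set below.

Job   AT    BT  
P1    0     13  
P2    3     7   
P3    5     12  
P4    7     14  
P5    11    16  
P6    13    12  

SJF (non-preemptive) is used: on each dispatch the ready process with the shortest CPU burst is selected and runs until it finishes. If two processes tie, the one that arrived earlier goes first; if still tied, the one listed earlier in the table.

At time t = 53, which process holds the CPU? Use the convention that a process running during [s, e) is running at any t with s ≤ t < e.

P4

Gantt: | P1 0-13 | P2 13-20 | P3 20-32 | P6 32-44 | P4 44-58 | P5 58-74 |
Completion: P1=13  P2=20  P3=32  P4=58  P5=74  P6=44
Turnaround (C−A): P1=13  P2=17  P3=27  P4=51  P5=63  P6=31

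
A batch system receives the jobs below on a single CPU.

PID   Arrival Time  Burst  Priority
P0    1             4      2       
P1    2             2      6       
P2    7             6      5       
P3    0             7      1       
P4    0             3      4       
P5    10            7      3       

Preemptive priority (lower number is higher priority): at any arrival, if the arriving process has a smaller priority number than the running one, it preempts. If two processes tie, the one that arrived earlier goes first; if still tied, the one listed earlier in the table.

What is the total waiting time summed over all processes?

64

Gantt: | P3 0-7 | P0 7-11 | P5 11-18 | P4 18-21 | P2 21-27 | P1 27-29 |
Completion: P0=11  P1=29  P2=27  P3=7  P4=21  P5=18
Turnaround (C−A): P0=10  P1=27  P2=20  P3=7  P4=21  P5=8
Waiting = turnaround − burst: P0=6, P1=25, P2=14, P3=0, P4=18, P5=1
Total waiting = 6 + 25 + 14 + 0 + 18 + 1 = 64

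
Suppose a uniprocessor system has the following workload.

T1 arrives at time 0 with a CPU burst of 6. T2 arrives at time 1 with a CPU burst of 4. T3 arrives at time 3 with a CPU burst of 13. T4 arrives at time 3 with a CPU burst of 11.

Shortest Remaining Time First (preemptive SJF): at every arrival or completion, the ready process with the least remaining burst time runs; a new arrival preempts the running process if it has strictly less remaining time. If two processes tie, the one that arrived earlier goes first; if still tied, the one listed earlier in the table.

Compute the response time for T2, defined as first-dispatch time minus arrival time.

Gantt: | T1 0-1 | T2 1-5 | T1 5-10 | T4 10-21 | T3 21-34 |
Completion: T1=10  T2=5  T3=34  T4=21
Response(T2) = first start − arrival = 1 − 1 = 0

0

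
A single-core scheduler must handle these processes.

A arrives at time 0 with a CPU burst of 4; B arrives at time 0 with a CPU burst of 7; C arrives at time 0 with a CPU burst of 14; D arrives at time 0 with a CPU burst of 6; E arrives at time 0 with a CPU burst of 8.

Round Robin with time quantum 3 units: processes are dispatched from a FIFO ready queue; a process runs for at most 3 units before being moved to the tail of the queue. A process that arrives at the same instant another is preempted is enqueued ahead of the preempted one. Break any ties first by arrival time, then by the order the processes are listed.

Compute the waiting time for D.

Timeline: | A 0-3 | B 3-6 | C 6-9 | D 9-12 | E 12-15 | A 15-16 | B 16-19 | C 19-22 | D 22-25 | E 25-28 | B 28-29 | C 29-32 | E 32-34 | C 34-39 |
Completion: A=16  B=29  C=39  D=25  E=34
Turnaround (C−A): A=16  B=29  C=39  D=25  E=34
Waiting(D) = turnaround − burst = 25 − 6 = 19

19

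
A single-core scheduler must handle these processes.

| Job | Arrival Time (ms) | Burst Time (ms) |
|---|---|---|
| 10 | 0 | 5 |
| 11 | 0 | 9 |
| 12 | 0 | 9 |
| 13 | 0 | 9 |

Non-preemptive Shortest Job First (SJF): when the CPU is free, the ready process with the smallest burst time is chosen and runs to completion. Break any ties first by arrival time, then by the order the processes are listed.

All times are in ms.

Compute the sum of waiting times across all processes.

42

Gantt: | 10 0-5 | 11 5-14 | 12 14-23 | 13 23-32 |
Completion: 10=5  11=14  12=23  13=32
Turnaround (C−A): 10=5  11=14  12=23  13=32
Waiting = turnaround − burst: 10=0, 11=5, 12=14, 13=23
Total waiting = 0 + 5 + 14 + 23 = 42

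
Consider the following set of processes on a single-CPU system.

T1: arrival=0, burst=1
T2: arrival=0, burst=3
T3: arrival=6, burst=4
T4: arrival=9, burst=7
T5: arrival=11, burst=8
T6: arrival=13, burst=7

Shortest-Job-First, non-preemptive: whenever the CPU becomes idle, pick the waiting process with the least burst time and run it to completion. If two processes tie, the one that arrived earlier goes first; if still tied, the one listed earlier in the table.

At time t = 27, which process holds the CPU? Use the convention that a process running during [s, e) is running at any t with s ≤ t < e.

Schedule: | T1 0-1 | T2 1-4 | idle 4-6 | T3 6-10 | T4 10-17 | T6 17-24 | T5 24-32 |
Completion: T1=1  T2=4  T3=10  T4=17  T5=32  T6=24
Turnaround (C−A): T1=1  T2=4  T3=4  T4=8  T5=21  T6=11

T5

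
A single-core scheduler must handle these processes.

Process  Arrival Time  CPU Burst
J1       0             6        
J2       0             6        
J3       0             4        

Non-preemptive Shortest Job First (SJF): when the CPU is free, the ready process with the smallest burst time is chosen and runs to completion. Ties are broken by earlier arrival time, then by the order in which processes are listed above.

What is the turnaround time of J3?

Timeline: | J3 0-4 | J1 4-10 | J2 10-16 |
Completion: J1=10  J2=16  J3=4
Turnaround (C−A): J1=10  J2=16  J3=4
Turnaround(J3) = completion − arrival = 4 − 0 = 4

4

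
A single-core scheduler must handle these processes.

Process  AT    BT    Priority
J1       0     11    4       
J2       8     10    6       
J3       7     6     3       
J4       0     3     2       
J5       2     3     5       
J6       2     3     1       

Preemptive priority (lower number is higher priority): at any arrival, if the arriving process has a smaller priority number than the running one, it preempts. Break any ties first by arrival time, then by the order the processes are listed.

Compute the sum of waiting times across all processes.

54

Schedule: | J4 0-2 | J6 2-5 | J4 5-6 | J1 6-7 | J3 7-13 | J1 13-23 | J5 23-26 | J2 26-36 |
Completion: J1=23  J2=36  J3=13  J4=6  J5=26  J6=5
Turnaround (C−A): J1=23  J2=28  J3=6  J4=6  J5=24  J6=3
Waiting = turnaround − burst: J1=12, J2=18, J3=0, J4=3, J5=21, J6=0
Total waiting = 12 + 18 + 0 + 3 + 21 + 0 = 54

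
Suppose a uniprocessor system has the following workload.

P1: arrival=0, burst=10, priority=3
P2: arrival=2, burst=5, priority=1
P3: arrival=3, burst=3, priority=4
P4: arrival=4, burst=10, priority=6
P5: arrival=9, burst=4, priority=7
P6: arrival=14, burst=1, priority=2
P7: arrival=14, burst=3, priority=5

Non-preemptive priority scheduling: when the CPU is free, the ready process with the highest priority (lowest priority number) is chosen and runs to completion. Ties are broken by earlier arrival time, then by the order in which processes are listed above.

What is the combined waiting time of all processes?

68

Schedule: | P1 0-10 | P2 10-15 | P6 15-16 | P3 16-19 | P7 19-22 | P4 22-32 | P5 32-36 |
Completion: P1=10  P2=15  P3=19  P4=32  P5=36  P6=16  P7=22
Waiting = turnaround − burst: P1=0, P2=8, P3=13, P4=18, P5=23, P6=1, P7=5
Total waiting = 0 + 8 + 13 + 18 + 23 + 1 + 5 = 68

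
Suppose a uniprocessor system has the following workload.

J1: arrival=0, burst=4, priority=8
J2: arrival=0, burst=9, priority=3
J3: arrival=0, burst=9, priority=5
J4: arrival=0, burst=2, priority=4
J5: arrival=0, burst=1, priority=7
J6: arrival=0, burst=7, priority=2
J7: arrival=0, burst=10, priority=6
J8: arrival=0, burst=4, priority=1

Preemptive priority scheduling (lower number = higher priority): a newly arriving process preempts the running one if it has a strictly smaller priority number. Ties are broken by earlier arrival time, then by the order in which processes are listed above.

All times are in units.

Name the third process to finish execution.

J2

Timeline: | J8 0-4 | J6 4-11 | J2 11-20 | J4 20-22 | J3 22-31 | J7 31-41 | J5 41-42 | J1 42-46 |
Completion: J1=46  J2=20  J3=31  J4=22  J5=42  J6=11  J7=41  J8=4
Finish order: J8 → J6 → J2 → J4 → J3 → J7 → J5 → J1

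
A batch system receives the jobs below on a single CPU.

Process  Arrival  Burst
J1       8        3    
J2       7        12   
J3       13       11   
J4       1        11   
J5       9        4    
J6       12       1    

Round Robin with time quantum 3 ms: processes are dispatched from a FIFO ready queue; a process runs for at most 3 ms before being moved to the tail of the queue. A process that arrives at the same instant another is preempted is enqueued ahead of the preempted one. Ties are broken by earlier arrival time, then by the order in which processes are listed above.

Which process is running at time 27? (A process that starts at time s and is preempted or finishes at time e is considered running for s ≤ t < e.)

J4

Timeline: | idle 0-1 | J4 1-7 | J2 7-10 | J4 10-13 | J1 13-16 | J5 16-19 | J2 19-22 | J6 22-23 | J3 23-26 | J4 26-28 | J5 28-29 | J2 29-32 | J3 32-35 | J2 35-38 | J3 38-43 |
Completion: J1=16  J2=38  J3=43  J4=28  J5=29  J6=23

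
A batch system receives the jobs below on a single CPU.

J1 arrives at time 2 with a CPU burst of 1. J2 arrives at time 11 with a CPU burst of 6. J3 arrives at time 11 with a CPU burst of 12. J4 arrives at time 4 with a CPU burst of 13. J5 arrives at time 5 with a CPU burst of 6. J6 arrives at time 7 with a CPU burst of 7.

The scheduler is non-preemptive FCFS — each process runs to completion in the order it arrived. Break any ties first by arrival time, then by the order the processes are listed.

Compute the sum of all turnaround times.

117

Timeline: | idle 0-2 | J1 2-3 | idle 3-4 | J4 4-17 | J5 17-23 | J6 23-30 | J2 30-36 | J3 36-48 |
Completion: J1=3  J2=36  J3=48  J4=17  J5=23  J6=30
Turnaround (C−A): J1=1  J2=25  J3=37  J4=13  J5=18  J6=23
Turnaround = completion − arrival: J1=1, J2=25, J3=37, J4=13, J5=18, J6=23
Total turnaround = 1 + 25 + 37 + 13 + 18 + 23 = 117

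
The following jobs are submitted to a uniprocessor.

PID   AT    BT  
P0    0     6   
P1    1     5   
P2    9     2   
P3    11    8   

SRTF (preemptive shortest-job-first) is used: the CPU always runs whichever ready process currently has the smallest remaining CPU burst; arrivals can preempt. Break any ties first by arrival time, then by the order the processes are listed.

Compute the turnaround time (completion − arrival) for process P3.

Schedule: | P0 0-6 | P1 6-11 | P2 11-13 | P3 13-21 |
Completion: P0=6  P1=11  P2=13  P3=21
Turnaround(P3) = completion − arrival = 21 − 11 = 10

10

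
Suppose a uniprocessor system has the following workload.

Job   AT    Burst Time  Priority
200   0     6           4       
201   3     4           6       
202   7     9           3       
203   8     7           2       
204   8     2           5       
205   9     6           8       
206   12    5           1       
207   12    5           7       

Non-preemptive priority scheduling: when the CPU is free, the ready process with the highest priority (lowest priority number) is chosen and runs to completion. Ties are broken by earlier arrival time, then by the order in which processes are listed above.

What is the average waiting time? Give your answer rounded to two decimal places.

12.25

Timeline: | 200 0-6 | 201 6-10 | 203 10-17 | 206 17-22 | 202 22-31 | 204 31-33 | 207 33-38 | 205 38-44 |
Completion: 200=6  201=10  202=31  203=17  204=33  205=44  206=22  207=38
Turnaround (C−A): 200=6  201=7  202=24  203=9  204=25  205=35  206=10  207=26
Waiting times: 200=0, 201=3, 202=15, 203=2, 204=23, 205=29, 206=5, 207=21
Average waiting = (0+3+15+2+23+29+5+21) / 8 = 98/8 = 12.25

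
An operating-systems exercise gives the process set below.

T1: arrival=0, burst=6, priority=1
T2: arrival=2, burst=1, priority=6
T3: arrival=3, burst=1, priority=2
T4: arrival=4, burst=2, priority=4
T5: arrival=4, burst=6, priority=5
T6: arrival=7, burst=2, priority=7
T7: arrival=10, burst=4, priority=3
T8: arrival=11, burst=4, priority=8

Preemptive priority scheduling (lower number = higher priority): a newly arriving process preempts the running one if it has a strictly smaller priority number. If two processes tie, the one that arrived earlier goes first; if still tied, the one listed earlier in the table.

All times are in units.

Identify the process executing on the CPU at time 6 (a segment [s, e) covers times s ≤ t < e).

T3

Gantt: | T1 0-6 | T3 6-7 | T4 7-9 | T5 9-10 | T7 10-14 | T5 14-19 | T2 19-20 | T6 20-22 | T8 22-26 |
Completion: T1=6  T2=20  T3=7  T4=9  T5=19  T6=22  T7=14  T8=26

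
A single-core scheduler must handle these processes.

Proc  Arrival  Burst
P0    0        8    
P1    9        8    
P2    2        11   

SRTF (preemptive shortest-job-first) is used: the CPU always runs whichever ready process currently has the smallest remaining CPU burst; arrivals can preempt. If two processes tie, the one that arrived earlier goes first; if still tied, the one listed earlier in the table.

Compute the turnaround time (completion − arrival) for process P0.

Timeline: | P0 0-8 | P2 8-9 | P1 9-17 | P2 17-27 |
Completion: P0=8  P1=17  P2=27
Turnaround (C−A): P0=8  P1=8  P2=25
Turnaround(P0) = completion − arrival = 8 − 0 = 8

8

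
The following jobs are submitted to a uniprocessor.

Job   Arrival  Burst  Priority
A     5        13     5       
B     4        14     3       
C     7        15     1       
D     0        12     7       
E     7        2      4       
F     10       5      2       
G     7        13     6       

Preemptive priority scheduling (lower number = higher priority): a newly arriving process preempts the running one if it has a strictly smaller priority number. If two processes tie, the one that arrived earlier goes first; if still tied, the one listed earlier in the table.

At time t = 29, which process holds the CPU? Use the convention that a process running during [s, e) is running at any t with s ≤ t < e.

B

Timeline: | D 0-4 | B 4-7 | C 7-22 | F 22-27 | B 27-38 | E 38-40 | A 40-53 | G 53-66 | D 66-74 |
Completion: A=53  B=38  C=22  D=74  E=40  F=27  G=66
Turnaround (C−A): A=48  B=34  C=15  D=74  E=33  F=17  G=59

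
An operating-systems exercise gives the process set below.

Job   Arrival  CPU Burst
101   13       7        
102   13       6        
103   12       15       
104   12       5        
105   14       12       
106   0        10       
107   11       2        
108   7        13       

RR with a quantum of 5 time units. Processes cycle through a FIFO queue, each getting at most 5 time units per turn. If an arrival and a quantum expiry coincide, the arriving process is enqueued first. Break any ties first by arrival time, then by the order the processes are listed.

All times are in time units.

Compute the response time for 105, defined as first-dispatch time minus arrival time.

Gantt: | 106 0-10 | 108 10-15 | 107 15-17 | 103 17-22 | 104 22-27 | 101 27-32 | 102 32-37 | 105 37-42 | 108 42-47 | 103 47-52 | 101 52-54 | 102 54-55 | 105 55-60 | 108 60-63 | 103 63-68 | 105 68-70 |
Completion: 101=54  102=55  103=68  104=27  105=70  106=10  107=17  108=63
Response(105) = first start − arrival = 37 − 14 = 23

23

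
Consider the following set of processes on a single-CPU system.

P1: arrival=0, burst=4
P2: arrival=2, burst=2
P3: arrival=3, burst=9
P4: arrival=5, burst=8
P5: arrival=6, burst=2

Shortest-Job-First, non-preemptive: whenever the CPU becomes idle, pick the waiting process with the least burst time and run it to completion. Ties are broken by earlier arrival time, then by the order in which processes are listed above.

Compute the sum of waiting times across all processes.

18

Schedule: | P1 0-4 | P2 4-6 | P5 6-8 | P4 8-16 | P3 16-25 |
Completion: P1=4  P2=6  P3=25  P4=16  P5=8
Turnaround (C−A): P1=4  P2=4  P3=22  P4=11  P5=2
Waiting = turnaround − burst: P1=0, P2=2, P3=13, P4=3, P5=0
Total waiting = 0 + 2 + 13 + 3 + 0 = 18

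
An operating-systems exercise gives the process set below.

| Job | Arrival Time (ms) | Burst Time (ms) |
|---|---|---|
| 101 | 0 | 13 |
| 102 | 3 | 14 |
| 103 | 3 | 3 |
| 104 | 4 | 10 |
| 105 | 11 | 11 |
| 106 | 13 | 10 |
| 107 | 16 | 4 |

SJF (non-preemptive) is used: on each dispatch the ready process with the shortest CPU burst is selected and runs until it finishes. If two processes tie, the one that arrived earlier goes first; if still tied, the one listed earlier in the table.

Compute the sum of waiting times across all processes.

Timeline: | 101 0-13 | 103 13-16 | 107 16-20 | 104 20-30 | 106 30-40 | 105 40-51 | 102 51-65 |
Completion: 101=13  102=65  103=16  104=30  105=51  106=40  107=20
Waiting = turnaround − burst: 101=0, 102=48, 103=10, 104=16, 105=29, 106=17, 107=0
Total waiting = 0 + 48 + 10 + 16 + 29 + 17 + 0 = 120

120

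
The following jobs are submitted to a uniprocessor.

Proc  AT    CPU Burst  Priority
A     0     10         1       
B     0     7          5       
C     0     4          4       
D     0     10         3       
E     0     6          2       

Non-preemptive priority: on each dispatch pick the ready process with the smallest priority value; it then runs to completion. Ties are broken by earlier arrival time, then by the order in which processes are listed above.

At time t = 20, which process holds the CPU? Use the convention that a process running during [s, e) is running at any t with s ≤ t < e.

Timeline: | A 0-10 | E 10-16 | D 16-26 | C 26-30 | B 30-37 |
Completion: A=10  B=37  C=30  D=26  E=16

D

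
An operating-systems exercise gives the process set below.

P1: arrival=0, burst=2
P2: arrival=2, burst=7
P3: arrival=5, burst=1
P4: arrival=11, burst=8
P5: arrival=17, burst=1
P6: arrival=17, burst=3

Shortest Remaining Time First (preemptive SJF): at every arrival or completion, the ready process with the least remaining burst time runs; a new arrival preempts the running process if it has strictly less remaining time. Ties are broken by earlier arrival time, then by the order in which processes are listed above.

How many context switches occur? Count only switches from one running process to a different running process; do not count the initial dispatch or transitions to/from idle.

Timeline: | P1 0-2 | P2 2-5 | P3 5-6 | P2 6-10 | idle 10-11 | P4 11-17 | P5 17-18 | P4 18-20 | P6 20-23 |
Completion: P1=2  P2=10  P3=6  P4=20  P5=18  P6=23

6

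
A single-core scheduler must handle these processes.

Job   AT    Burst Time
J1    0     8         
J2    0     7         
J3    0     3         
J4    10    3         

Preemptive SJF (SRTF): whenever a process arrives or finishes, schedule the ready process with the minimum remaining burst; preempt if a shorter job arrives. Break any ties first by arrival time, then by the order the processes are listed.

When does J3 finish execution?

3

Timeline: | J3 0-3 | J2 3-10 | J4 10-13 | J1 13-21 |
Completion: J1=21  J2=10  J3=3  J4=13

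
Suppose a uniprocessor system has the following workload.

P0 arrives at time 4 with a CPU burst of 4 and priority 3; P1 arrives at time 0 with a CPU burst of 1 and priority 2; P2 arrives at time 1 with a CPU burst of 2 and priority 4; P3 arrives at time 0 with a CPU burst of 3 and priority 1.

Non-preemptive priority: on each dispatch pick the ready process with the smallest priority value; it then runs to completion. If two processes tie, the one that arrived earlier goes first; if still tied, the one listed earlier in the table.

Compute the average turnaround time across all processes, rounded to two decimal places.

Gantt: | P3 0-3 | P1 3-4 | P0 4-8 | P2 8-10 |
Completion: P0=8  P1=4  P2=10  P3=3
Turnaround times: P0=4, P1=4, P2=9, P3=3
Average turnaround = (4+4+9+3) / 4 = 20/4 = 5.00

5.00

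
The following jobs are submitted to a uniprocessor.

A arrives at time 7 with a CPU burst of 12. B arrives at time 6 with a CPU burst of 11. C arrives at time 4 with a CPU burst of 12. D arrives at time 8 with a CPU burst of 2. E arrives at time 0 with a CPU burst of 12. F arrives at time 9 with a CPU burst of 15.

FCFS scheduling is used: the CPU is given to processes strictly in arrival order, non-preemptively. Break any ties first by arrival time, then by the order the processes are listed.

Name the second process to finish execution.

Schedule: | E 0-12 | C 12-24 | B 24-35 | A 35-47 | D 47-49 | F 49-64 |
Completion: A=47  B=35  C=24  D=49  E=12  F=64
Turnaround (C−A): A=40  B=29  C=20  D=41  E=12  F=55
Finish order: E → C → B → A → D → F

C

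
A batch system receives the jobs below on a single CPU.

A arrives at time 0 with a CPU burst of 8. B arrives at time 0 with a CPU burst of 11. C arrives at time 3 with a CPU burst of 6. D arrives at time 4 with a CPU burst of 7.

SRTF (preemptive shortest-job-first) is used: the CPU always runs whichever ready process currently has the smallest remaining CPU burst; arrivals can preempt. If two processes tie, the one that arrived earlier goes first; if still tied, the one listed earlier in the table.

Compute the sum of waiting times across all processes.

36

Timeline: | A 0-8 | C 8-14 | D 14-21 | B 21-32 |
Completion: A=8  B=32  C=14  D=21
Turnaround (C−A): A=8  B=32  C=11  D=17
Waiting = turnaround − burst: A=0, B=21, C=5, D=10
Total waiting = 0 + 21 + 5 + 10 = 36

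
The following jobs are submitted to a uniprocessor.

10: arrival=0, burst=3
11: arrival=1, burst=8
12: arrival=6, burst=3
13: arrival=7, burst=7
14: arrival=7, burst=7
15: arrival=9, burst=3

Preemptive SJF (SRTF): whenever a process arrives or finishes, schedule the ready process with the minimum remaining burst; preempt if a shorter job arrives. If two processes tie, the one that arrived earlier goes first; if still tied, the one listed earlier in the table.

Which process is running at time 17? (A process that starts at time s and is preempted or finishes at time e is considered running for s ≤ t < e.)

13

Schedule: | 10 0-3 | 11 3-6 | 12 6-9 | 15 9-12 | 11 12-17 | 13 17-24 | 14 24-31 |
Completion: 10=3  11=17  12=9  13=24  14=31  15=12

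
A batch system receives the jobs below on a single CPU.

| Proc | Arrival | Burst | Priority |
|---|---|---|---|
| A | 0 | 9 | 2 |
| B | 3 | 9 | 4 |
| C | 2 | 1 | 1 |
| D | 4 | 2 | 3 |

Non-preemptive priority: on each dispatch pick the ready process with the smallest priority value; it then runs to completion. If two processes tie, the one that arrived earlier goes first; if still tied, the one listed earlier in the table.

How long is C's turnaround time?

8

Gantt: | A 0-9 | C 9-10 | D 10-12 | B 12-21 |
Completion: A=9  B=21  C=10  D=12
Turnaround(C) = completion − arrival = 10 − 2 = 8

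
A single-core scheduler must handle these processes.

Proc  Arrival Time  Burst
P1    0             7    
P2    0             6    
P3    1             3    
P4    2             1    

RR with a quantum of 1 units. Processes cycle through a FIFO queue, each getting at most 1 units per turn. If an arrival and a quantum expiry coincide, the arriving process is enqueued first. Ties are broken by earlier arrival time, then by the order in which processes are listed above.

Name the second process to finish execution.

Timeline: | P1 0-1 | P2 1-2 | P3 2-3 | P1 3-4 | P4 4-5 | P2 5-6 | P3 6-7 | P1 7-8 | P2 8-9 | P3 9-10 | P1 10-11 | P2 11-12 | P1 12-13 | P2 13-14 | P1 14-15 | P2 15-16 | P1 16-17 |
Completion: P1=17  P2=16  P3=10  P4=5
Turnaround (C−A): P1=17  P2=16  P3=9  P4=3
Finish order: P4 → P3 → P2 → P1

P3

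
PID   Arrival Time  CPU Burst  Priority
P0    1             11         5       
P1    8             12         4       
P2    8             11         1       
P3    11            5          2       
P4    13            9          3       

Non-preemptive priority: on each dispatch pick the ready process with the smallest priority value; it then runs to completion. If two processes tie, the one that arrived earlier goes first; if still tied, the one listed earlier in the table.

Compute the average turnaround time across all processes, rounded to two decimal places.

Timeline: | idle 0-1 | P0 1-12 | P2 12-23 | P3 23-28 | P4 28-37 | P1 37-49 |
Completion: P0=12  P1=49  P2=23  P3=28  P4=37
Turnaround times: P0=11, P1=41, P2=15, P3=17, P4=24
Average turnaround = (11+41+15+17+24) / 5 = 108/5 = 21.60

21.60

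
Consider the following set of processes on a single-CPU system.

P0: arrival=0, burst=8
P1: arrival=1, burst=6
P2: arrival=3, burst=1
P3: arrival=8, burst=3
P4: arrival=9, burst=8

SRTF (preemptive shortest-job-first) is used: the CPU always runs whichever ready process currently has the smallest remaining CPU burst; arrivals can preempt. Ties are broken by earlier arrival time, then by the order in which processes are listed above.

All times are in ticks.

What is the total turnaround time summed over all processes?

Timeline: | P0 0-1 | P1 1-3 | P2 3-4 | P1 4-8 | P3 8-11 | P0 11-18 | P4 18-26 |
Completion: P0=18  P1=8  P2=4  P3=11  P4=26
Turnaround = completion − arrival: P0=18, P1=7, P2=1, P3=3, P4=17
Total turnaround = 18 + 7 + 1 + 3 + 17 = 46

46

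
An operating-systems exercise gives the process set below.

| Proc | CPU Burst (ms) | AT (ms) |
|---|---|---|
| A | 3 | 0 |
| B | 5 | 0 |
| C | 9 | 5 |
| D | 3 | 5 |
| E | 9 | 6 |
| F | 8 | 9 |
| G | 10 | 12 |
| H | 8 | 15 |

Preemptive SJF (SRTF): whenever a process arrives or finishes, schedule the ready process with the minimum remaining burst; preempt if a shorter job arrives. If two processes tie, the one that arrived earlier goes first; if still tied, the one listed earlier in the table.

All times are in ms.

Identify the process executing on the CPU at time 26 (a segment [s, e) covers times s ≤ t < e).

H

Timeline: | A 0-3 | B 3-8 | D 8-11 | F 11-19 | H 19-27 | C 27-36 | E 36-45 | G 45-55 |
Completion: A=3  B=8  C=36  D=11  E=45  F=19  G=55  H=27
Turnaround (C−A): A=3  B=8  C=31  D=6  E=39  F=10  G=43  H=12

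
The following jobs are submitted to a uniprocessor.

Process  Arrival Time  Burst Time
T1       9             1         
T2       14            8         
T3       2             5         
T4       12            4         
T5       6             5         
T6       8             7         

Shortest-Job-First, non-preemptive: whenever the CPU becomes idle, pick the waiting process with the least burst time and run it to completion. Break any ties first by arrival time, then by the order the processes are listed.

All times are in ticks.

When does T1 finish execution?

13

Schedule: | idle 0-2 | T3 2-7 | T5 7-12 | T1 12-13 | T4 13-17 | T6 17-24 | T2 24-32 |
Completion: T1=13  T2=32  T3=7  T4=17  T5=12  T6=24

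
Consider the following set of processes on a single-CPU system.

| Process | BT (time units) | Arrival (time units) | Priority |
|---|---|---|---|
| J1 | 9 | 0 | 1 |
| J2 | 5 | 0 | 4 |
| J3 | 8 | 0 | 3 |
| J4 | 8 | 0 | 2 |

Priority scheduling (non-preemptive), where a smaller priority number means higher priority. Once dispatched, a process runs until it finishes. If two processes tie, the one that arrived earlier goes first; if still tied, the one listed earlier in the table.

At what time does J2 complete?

30

Schedule: | J1 0-9 | J4 9-17 | J3 17-25 | J2 25-30 |
Completion: J1=9  J2=30  J3=25  J4=17
Turnaround (C−A): J1=9  J2=30  J3=25  J4=17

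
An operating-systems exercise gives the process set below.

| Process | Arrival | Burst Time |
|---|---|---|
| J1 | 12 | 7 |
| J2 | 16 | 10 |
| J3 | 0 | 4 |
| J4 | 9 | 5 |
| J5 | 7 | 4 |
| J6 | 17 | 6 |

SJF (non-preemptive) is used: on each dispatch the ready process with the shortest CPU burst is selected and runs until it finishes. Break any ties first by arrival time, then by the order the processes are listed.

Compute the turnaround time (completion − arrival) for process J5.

4

Timeline: | J3 0-4 | idle 4-7 | J5 7-11 | J4 11-16 | J1 16-23 | J6 23-29 | J2 29-39 |
Completion: J1=23  J2=39  J3=4  J4=16  J5=11  J6=29
Turnaround (C−A): J1=11  J2=23  J3=4  J4=7  J5=4  J6=12
Turnaround(J5) = completion − arrival = 11 − 7 = 4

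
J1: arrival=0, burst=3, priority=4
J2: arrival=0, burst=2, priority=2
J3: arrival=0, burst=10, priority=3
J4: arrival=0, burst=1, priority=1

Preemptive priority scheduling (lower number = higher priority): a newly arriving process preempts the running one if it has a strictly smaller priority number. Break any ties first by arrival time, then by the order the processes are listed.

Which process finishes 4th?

J1

Gantt: | J4 0-1 | J2 1-3 | J3 3-13 | J1 13-16 |
Completion: J1=16  J2=3  J3=13  J4=1
Turnaround (C−A): J1=16  J2=3  J3=13  J4=1
Finish order: J4 → J2 → J3 → J1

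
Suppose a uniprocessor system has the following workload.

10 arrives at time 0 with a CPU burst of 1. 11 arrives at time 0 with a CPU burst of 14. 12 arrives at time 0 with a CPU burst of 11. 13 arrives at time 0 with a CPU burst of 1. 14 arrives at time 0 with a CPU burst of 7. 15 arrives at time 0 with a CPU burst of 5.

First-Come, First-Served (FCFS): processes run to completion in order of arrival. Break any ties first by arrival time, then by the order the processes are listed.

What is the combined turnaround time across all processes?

Schedule: | 10 0-1 | 11 1-15 | 12 15-26 | 13 26-27 | 14 27-34 | 15 34-39 |
Completion: 10=1  11=15  12=26  13=27  14=34  15=39
Turnaround (C−A): 10=1  11=15  12=26  13=27  14=34  15=39
Turnaround = completion − arrival: 10=1, 11=15, 12=26, 13=27, 14=34, 15=39
Total turnaround = 1 + 15 + 26 + 27 + 34 + 39 = 142

142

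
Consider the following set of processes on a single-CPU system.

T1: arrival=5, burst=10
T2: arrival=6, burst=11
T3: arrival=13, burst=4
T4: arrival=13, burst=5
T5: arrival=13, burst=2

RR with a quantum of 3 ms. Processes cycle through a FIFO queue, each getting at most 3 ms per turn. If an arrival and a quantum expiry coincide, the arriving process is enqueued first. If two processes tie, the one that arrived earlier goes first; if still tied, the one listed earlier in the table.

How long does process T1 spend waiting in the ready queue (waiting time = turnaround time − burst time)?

20

Schedule: | idle 0-5 | T1 5-8 | T2 8-11 | T1 11-14 | T2 14-17 | T3 17-20 | T4 20-23 | T5 23-25 | T1 25-28 | T2 28-31 | T3 31-32 | T4 32-34 | T1 34-35 | T2 35-37 |
Completion: T1=35  T2=37  T3=32  T4=34  T5=25
Waiting(T1) = turnaround − burst = 30 − 10 = 20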